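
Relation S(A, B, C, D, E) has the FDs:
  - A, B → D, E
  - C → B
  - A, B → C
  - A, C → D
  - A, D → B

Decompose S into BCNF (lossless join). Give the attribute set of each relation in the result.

Candidate keys of the original relation: {A, B}, {A, C}, {A, D}.
In {A, B, C, D, E}, {C} is not a superkey ({C}⁺ restricted to this set is {B, C}), so split on C → B into {B, C} and {A, C, D, E}.
{B, C}: every determinant is a superkey — BCNF.
{A, C, D, E}: every determinant is a superkey — BCNF.

{A, C, D, E}; {B, C}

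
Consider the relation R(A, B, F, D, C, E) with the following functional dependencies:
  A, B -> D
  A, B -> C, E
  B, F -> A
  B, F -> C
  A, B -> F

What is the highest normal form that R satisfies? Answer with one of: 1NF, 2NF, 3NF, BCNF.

Candidate keys: {A, B}, {B, F}. Prime attributes: {A, B, F}.
Every FD has a superkey on the left, so the relation is in BCNF.

BCNF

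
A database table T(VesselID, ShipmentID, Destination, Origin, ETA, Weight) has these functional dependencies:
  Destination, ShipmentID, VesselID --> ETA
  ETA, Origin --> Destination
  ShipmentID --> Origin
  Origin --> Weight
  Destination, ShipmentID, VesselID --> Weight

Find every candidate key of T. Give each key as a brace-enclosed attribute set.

{ShipmentID, VesselID} never appear on the right of any FD, so every key must include all of them.
{Destination, ShipmentID, VesselID}⁺ = {Destination, ETA, Origin, ShipmentID, VesselID, Weight} — all of the relation — so {Destination, ShipmentID, VesselID} is a candidate key.
{ETA, ShipmentID, VesselID}⁺ = {Destination, ETA, Origin, ShipmentID, VesselID, Weight} — all of the relation — so {ETA, ShipmentID, VesselID} is a candidate key.
No proper subset of any of these is a key, and no other minimal superkey exists.

{Destination, ShipmentID, VesselID}, {ETA, ShipmentID, VesselID}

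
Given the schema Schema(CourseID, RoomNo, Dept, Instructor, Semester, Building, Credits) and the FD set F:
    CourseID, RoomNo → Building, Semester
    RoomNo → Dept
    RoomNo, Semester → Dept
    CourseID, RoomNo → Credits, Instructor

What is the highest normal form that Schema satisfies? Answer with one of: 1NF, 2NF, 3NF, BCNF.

Candidate key: {CourseID, RoomNo}. Prime attributes: {CourseID, RoomNo}.
RoomNo → Dept breaks BCNF: {RoomNo}⁺ = {Dept, RoomNo}, so {RoomNo} is not a superkey.
RoomNo → Dept determines the non-prime attribute {Dept} from a non-superkey — 3NF is violated.
Since {RoomNo} ⊂ {CourseID, RoomNo} and {RoomNo}⁺ ⊇ {Dept} with {Dept} non-prime, there is a partial dependency; 2NF fails.

1NF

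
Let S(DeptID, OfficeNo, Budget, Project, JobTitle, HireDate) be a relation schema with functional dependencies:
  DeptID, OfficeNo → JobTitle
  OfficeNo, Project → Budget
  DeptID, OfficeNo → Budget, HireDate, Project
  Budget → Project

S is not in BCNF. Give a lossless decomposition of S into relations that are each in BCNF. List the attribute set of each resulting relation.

Candidate key of the original relation: {DeptID, OfficeNo}.
Within {Budget, DeptID, HireDate, JobTitle, OfficeNo, Project}: {OfficeNo, Project}⁺ ∩ {Budget, DeptID, HireDate, JobTitle, OfficeNo, Project} = {Budget, OfficeNo, Project}, not the whole set, so OfficeNo, Project → Budget violates BCNF; decompose into {Budget, OfficeNo, Project} and {DeptID, HireDate, JobTitle, OfficeNo, Project}.
Within {Budget, OfficeNo, Project}: {Budget}⁺ ∩ {Budget, OfficeNo, Project} = {Budget, Project}, not the whole set, so Budget → Project violates BCNF; decompose into {Budget, Project} and {Budget, OfficeNo}.
{Budget, Project}: every determinant is a superkey — BCNF.
{Budget, OfficeNo}: every determinant is a superkey — BCNF.
{DeptID, HireDate, JobTitle, OfficeNo, Project}: every determinant is a superkey — BCNF.

{Budget, OfficeNo}; {Budget, Project}; {DeptID, HireDate, JobTitle, OfficeNo, Project}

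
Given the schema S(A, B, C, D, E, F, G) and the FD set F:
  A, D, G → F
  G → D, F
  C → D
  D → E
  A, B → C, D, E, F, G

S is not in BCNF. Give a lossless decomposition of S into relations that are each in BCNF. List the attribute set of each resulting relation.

Candidate key of the original relation: {A, B}.
Within {A, B, C, D, E, F, G}: {A, D, G}⁺ ∩ {A, B, C, D, E, F, G} = {A, D, E, F, G}, not the whole set, so A, D, G → E, F violates BCNF; decompose into {A, D, E, F, G} and {A, B, C, D, G}.
Within {A, D, E, F, G}: {G}⁺ ∩ {A, D, E, F, G} = {D, E, F, G}, not the whole set, so G → D, E, F violates BCNF; decompose into {D, E, F, G} and {A, G}.
Within {D, E, F, G}: {D}⁺ ∩ {D, E, F, G} = {D, E}, not the whole set, so D → E violates BCNF; decompose into {D, E} and {D, F, G}.
{D, E}: every determinant is a superkey — BCNF.
{D, F, G}: every determinant is a superkey — BCNF.
{A, G}: every determinant is a superkey — BCNF.
Within {A, B, C, D, G}: {G}⁺ ∩ {A, B, C, D, G} = {D, G}, not the whole set, so G → D violates BCNF; decompose into {D, G} and {A, B, C, G}.
{D, G}: every determinant is a superkey — BCNF.
{A, B, C, G}: every determinant is a superkey — BCNF.

{A, B, C, G}; {D, E}; {D, F, G}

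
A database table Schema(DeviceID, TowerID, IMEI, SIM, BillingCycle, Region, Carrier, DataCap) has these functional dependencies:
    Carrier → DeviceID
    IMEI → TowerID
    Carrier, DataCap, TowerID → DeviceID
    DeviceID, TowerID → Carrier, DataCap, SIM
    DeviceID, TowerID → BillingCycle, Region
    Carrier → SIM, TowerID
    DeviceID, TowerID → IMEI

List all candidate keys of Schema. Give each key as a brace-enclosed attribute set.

{Carrier}⁺ = {BillingCycle, Carrier, DataCap, DeviceID, IMEI, Region, SIM, TowerID} — all of the relation — so {Carrier} is a candidate key.
{DeviceID, IMEI}⁺ = {BillingCycle, Carrier, DataCap, DeviceID, IMEI, Region, SIM, TowerID} — all of the relation — so {DeviceID, IMEI} is a candidate key.
{DeviceID, TowerID}⁺ = {BillingCycle, Carrier, DataCap, DeviceID, IMEI, Region, SIM, TowerID} — all of the relation — so {DeviceID, TowerID} is a candidate key.
Any other superkey properly contains one of these, so there are no further candidate keys.

{Carrier}, {DeviceID, IMEI}, {DeviceID, TowerID}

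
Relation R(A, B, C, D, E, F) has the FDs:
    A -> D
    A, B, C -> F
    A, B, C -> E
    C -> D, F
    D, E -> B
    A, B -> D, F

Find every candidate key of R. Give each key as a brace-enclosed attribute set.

{A, B, C}, {A, C, E}

No FD produces {A, C}, so they must be in every candidate key.
{A, B, C}⁺ = {A, B, C, D, E, F} — all of the relation — so {A, B, C} is a candidate key.
{A, C, E}⁺ = {A, B, C, D, E, F} — all of the relation — so {A, C, E} is a candidate key.
No proper subset of any of these is a key, and no other minimal superkey exists.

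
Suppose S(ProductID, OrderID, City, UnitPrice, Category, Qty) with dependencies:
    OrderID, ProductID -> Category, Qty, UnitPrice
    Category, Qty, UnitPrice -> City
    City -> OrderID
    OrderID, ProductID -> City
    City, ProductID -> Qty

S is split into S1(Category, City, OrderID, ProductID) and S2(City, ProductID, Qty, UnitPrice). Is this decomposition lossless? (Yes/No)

S1 ∩ S2 = {City, ProductID}; its closure under F is {Category, City, OrderID, ProductID, Qty, UnitPrice}.
Since S1 ⊆ {Category, City, OrderID, ProductID, Qty, UnitPrice}, the intersection is a superkey of S1; the decomposition is lossless.

Yes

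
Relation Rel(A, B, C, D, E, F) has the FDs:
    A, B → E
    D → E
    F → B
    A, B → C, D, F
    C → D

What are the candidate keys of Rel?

{A, B}, {A, F}

Attributes never on any right-hand side: {A} — every candidate key must contain it.
Closure of {A, B} is {A, B, C, D, E, F}, the whole schema; {A, B} is a candidate key.
Closure of {A, F} is {A, B, C, D, E, F}, the whole schema; {A, F} is a candidate key.
These are minimal and exhaustive — every other superkey contains one of them.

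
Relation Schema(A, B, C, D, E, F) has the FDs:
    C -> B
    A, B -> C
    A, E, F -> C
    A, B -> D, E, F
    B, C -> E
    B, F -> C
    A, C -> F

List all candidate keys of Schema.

{A, B}, {A, C}, {A, E, F}

{A} never appears on the right of any FD, so every key must include it.
{A, B} is a candidate key since {A, B}⁺ = {A, B, C, D, E, F} covers every attribute.
{A, C} is a candidate key since {A, C}⁺ = {A, B, C, D, E, F} covers every attribute.
{A, E, F} is a candidate key since {A, E, F}⁺ = {A, B, C, D, E, F} covers every attribute.
These are minimal and exhaustive — every other superkey contains one of them.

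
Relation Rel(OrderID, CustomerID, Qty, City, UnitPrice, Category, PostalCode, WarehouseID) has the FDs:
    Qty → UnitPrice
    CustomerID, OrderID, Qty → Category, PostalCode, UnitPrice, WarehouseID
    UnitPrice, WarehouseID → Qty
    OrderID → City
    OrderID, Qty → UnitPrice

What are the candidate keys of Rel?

No FD produces {CustomerID, OrderID}, so they must be in every candidate key.
Closure of {CustomerID, OrderID, Qty} is {Category, City, CustomerID, OrderID, PostalCode, Qty, UnitPrice, WarehouseID}, the whole schema; {CustomerID, OrderID, Qty} is a candidate key.
Closure of {CustomerID, OrderID, UnitPrice, WarehouseID} is {Category, City, CustomerID, OrderID, PostalCode, Qty, UnitPrice, WarehouseID}, the whole schema; {CustomerID, OrderID, UnitPrice, WarehouseID} is a candidate key.
Any other superkey properly contains one of these, so there are no further candidate keys.

{CustomerID, OrderID, Qty}, {CustomerID, OrderID, UnitPrice, WarehouseID}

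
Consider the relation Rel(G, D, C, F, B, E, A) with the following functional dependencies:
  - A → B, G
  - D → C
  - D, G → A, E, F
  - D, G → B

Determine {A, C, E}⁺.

Start with {A, C, E}.
A → B, G applies; add {B, G} → now {A, B, C, E, G}.
No further FD applies.

{A, B, C, E, G}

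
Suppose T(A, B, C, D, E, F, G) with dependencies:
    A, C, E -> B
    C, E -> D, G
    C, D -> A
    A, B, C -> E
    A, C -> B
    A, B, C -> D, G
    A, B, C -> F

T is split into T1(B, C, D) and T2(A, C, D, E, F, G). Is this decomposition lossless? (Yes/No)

The shared attributes are {C, D} and {C, D}⁺ = {A, B, C, D, E, F, G}.
Since T1 ⊆ {A, B, C, D, E, F, G}, the intersection is a superkey of T1; the decomposition is lossless.

Yes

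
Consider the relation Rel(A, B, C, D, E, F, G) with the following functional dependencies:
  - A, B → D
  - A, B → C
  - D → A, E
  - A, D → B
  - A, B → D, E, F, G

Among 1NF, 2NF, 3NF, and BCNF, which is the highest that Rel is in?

Candidate keys: {A, B}, {D}. Prime attributes: {A, B, D}.
Each dependency's left side is a superkey — BCNF holds.

BCNF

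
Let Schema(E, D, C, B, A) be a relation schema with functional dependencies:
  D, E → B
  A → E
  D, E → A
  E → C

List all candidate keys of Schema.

{A, D}, {D, E}

Attributes never on any right-hand side: {D} — every candidate key must contain it.
{A, D}⁺ = {A, B, C, D, E} — all of the relation — so {A, D} is a candidate key.
{D, E}⁺ = {A, B, C, D, E} — all of the relation — so {D, E} is a candidate key.
These are minimal and exhaustive — every other superkey contains one of them.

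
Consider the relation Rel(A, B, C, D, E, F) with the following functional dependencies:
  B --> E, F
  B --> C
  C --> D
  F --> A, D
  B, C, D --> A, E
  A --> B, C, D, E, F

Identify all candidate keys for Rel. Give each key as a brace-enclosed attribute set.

{A}, {B}, {F}

Closure of {A} is {A, B, C, D, E, F}, the whole schema; {A} is a candidate key.
Closure of {B} is {A, B, C, D, E, F}, the whole schema; {B} is a candidate key.
Closure of {F} is {A, B, C, D, E, F}, the whole schema; {F} is a candidate key.
Any other superkey properly contains one of these, so there are no further candidate keys.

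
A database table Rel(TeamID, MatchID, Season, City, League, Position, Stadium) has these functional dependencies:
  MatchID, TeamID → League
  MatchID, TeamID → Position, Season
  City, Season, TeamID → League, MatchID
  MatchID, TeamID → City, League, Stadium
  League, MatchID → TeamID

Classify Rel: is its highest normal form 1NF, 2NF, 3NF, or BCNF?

Candidate keys: {City, Season, TeamID}, {League, MatchID}, {MatchID, TeamID}. Prime attributes: {City, League, MatchID, Season, TeamID}.
The left-hand side of every FD is a superkey, so BCNF is satisfied.

BCNF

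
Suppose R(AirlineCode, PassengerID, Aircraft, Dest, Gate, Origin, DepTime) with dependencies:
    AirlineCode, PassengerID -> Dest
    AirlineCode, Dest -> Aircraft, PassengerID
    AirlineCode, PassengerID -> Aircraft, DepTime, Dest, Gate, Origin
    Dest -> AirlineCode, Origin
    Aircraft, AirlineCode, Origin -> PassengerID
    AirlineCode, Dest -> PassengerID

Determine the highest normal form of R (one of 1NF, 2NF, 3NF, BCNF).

BCNF

Candidate keys: {Aircraft, AirlineCode, Origin}, {AirlineCode, PassengerID}, {Dest}. Prime attributes: {Aircraft, AirlineCode, Dest, Origin, PassengerID}.
Each dependency's left side is a superkey — BCNF holds.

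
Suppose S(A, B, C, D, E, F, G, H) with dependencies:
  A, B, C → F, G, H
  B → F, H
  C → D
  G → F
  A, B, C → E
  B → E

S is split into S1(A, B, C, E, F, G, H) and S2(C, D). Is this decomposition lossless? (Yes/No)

Yes

The shared attributes are {C} and {C}⁺ = {C, D}.
S2 is contained in that closure, so S1 ∩ S2 → S2 holds and the join is lossless.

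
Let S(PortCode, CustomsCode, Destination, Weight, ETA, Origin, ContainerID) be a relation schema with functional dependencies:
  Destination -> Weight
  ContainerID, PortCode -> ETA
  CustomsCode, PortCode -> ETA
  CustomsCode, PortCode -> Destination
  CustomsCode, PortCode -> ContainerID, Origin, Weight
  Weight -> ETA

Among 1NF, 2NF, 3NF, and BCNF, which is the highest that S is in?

2NF

Candidate key: {CustomsCode, PortCode}. Prime attributes: {CustomsCode, PortCode}.
For Destination -> Weight we have {Destination}⁺ = {Destination, ETA, Weight}; {Destination} is not a superkey, so BCNF fails.
Because {Weight} is non-prime and the left side of Destination -> Weight is not a superkey, the relation is not in 3NF.
No proper subset of a key has a non-prime attribute in its closure, so there is no partial dependency; 2NF holds.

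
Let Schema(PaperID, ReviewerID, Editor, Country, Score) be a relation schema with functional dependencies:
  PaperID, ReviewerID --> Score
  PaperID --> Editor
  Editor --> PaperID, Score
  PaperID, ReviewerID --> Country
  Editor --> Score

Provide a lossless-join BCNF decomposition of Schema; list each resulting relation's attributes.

Candidate keys of the original relation: {Editor, ReviewerID}, {PaperID, ReviewerID}.
{Country, Editor, PaperID, ReviewerID, Score}: {PaperID} determines {Editor, PaperID, Score} here but is not a superkey — split on PaperID --> Editor, Score, giving {Editor, PaperID, Score} and {Country, PaperID, ReviewerID}.
{Editor, PaperID, Score} is in BCNF.
{Country, PaperID, ReviewerID} is in BCNF.

{Country, PaperID, ReviewerID}; {Editor, PaperID, Score}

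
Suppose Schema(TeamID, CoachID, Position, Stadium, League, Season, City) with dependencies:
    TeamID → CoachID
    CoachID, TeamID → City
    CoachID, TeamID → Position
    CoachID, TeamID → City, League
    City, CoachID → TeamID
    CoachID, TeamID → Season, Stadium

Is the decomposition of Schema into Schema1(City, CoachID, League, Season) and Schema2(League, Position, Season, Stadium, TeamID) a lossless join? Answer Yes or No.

No

Common attributes: {League, Season}; their closure is {League, Season}.
Schema1 ⊄ {League, Season} and Schema2 ⊄ {League, Season}, so the split is lossy.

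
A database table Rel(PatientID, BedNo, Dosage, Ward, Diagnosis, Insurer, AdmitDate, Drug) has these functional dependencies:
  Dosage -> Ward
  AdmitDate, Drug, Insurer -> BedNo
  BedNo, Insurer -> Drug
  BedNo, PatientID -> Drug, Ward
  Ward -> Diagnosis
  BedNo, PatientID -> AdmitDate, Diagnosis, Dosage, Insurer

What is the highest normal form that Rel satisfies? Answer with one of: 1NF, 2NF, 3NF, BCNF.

2NF

Candidate keys: {AdmitDate, Drug, Insurer, PatientID}, {BedNo, PatientID}. Prime attributes: {AdmitDate, BedNo, Drug, Insurer, PatientID}.
For Dosage -> Ward we have {Dosage}⁺ = {Diagnosis, Dosage, Ward}; {Dosage} is not a superkey, so BCNF fails.
Dosage -> Ward has non-prime {Ward} on the right and a non-superkey on the left, so 3NF fails.
Checking every proper subset of each key, none determines a non-prime attribute — 2NF is satisfied.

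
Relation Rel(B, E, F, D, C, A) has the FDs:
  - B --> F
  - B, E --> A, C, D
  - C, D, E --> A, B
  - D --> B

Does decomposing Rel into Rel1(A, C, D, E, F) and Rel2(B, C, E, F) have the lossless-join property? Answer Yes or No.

No

Common attributes: {C, E, F}; their closure is {C, E, F}.
Neither Rel1 nor Rel2 is contained in that closure, so the decomposition is lossy.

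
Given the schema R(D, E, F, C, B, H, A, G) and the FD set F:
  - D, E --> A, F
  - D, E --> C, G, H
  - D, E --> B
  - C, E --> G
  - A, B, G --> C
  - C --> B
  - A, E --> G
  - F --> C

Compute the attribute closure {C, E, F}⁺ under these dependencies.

{B, C, E, F, G}

Start with {C, E, F}.
C, E --> G applies; add {G} → now {C, E, F, G}.
C --> B applies; add {B} → now {B, C, E, F, G}.
No further FD applies.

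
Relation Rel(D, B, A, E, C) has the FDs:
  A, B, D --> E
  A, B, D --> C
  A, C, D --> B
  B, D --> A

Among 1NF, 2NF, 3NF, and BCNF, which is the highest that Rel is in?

BCNF

Candidate keys: {A, C, D}, {B, D}. Prime attributes: {A, B, C, D}.
The left-hand side of every FD is a superkey, so BCNF is satisfied.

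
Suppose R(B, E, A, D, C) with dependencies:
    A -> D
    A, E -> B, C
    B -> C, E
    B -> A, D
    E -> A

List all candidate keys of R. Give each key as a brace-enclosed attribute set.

{B}, {E}

{B} is a candidate key since {B}⁺ = {A, B, C, D, E} covers every attribute.
{E} is a candidate key since {E}⁺ = {A, B, C, D, E} covers every attribute.
No proper subset of any of these is a key, and no other minimal superkey exists.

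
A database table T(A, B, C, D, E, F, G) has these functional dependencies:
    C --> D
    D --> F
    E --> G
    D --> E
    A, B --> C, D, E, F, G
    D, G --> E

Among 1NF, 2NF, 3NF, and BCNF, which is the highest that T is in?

Candidate key: {A, B}. Prime attributes: {A, B}.
C --> D breaks BCNF: {C}⁺ = {C, D, E, F, G}, so {C} is not a superkey.
Because {D} is non-prime and the left side of C --> D is not a superkey, the relation is not in 3NF.
No non-prime attribute depends on a proper subset of any candidate key, so 2NF holds.

2NF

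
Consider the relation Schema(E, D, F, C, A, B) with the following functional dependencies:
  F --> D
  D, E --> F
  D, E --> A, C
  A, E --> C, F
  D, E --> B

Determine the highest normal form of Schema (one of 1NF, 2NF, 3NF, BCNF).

3NF

Candidate keys: {A, E}, {D, E}, {E, F}. Prime attributes: {A, D, E, F}.
F --> D: {F}⁺ = {D, F}, which is not all of the attributes, so the left side is not a superkey — BCNF is violated.
Since {D} ⊆ prime attributes and every other non-superkey FD also has a prime right side, the schema is in 3NF.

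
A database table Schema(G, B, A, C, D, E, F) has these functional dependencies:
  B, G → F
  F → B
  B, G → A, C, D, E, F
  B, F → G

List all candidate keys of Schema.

{F}⁺ = {A, B, C, D, E, F, G} — all of the relation — so {F} is a candidate key.
{B, G}⁺ = {A, B, C, D, E, F, G} — all of the relation — so {B, G} is a candidate key.
Any other superkey properly contains one of these, so there are no further candidate keys.

{B, G}, {F}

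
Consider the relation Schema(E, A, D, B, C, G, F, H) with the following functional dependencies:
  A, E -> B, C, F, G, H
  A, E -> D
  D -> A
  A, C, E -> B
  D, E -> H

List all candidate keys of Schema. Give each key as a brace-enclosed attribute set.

Attributes never on any right-hand side: {E} — every candidate key must contain it.
{A, E} is a candidate key since {A, E}⁺ = {A, B, C, D, E, F, G, H} covers every attribute.
{D, E} is a candidate key since {D, E}⁺ = {A, B, C, D, E, F, G, H} covers every attribute.
These are minimal and exhaustive — every other superkey contains one of them.

{A, E}, {D, E}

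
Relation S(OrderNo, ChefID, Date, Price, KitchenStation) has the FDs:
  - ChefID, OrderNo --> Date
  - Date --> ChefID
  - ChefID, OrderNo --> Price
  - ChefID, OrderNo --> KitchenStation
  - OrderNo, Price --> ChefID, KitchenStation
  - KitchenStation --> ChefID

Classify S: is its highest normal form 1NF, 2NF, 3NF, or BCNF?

3NF

Candidate keys: {ChefID, OrderNo}, {Date, OrderNo}, {KitchenStation, OrderNo}, {OrderNo, Price}. Prime attributes: {ChefID, Date, KitchenStation, OrderNo, Price}.
Date --> ChefID: {Date}⁺ = {ChefID, Date}, which is not all of the attributes, so the left side is not a superkey — BCNF is violated.
Since {ChefID} ⊆ prime attributes and every other non-superkey FD also has a prime right side, the schema is in 3NF.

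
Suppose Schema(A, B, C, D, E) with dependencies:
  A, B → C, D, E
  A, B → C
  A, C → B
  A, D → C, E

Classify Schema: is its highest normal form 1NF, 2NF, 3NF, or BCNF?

Candidate keys: {A, B}, {A, C}, {A, D}. Prime attributes: {A, B, C, D}.
Every FD has a superkey on the left, so the relation is in BCNF.

BCNF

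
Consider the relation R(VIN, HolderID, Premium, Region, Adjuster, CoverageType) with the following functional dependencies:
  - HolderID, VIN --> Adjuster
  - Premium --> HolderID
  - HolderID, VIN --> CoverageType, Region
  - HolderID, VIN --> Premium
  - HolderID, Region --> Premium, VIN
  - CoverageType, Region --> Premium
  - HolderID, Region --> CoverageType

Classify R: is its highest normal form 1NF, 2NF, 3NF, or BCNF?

Candidate keys: {CoverageType, Region}, {HolderID, Region}, {HolderID, VIN}, {Premium, Region}, {Premium, VIN}. Prime attributes: {CoverageType, HolderID, Premium, Region, VIN}.
Premium --> HolderID breaks BCNF: {Premium}⁺ = {HolderID, Premium}, so {Premium} is not a superkey.
But every attribute on its right side ({HolderID}) is prime, and the same holds for every other non-superkey FD, so 3NF still holds.

3NF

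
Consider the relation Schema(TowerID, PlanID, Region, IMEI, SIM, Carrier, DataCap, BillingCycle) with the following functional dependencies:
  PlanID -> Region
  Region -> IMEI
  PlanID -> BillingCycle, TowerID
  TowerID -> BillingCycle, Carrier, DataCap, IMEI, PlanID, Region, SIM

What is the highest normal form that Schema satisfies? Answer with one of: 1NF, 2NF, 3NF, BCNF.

Candidate keys: {PlanID}, {TowerID}. Prime attributes: {PlanID, TowerID}.
For Region -> IMEI we have {Region}⁺ = {IMEI, Region}; {Region} is not a superkey, so BCNF fails.
Region -> IMEI has non-prime {IMEI} on the right and a non-superkey on the left, so 3NF fails.
Every candidate key is a single attribute, so no partial dependency is possible; 2NF holds.

2NF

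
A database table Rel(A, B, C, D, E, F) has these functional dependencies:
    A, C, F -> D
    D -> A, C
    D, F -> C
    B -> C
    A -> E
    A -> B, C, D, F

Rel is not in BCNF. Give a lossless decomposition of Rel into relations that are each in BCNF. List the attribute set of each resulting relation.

{A, B, D, E, F}; {B, C}

Candidate keys of the original relation: {A}, {D}.
{A, B, C, D, E, F}: {B} determines {B, C} here but is not a superkey — split on B -> C, giving {B, C} and {A, B, D, E, F}.
{B, C} is in BCNF.
{A, B, D, E, F} is in BCNF.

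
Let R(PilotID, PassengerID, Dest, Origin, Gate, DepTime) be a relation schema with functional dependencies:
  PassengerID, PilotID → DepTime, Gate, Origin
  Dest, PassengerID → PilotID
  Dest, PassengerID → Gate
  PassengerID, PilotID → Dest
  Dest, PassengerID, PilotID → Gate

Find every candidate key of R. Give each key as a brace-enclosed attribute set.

{Dest, PassengerID}, {PassengerID, PilotID}

No FD produces {PassengerID}, so it must be in every candidate key.
{Dest, PassengerID} is a candidate key since {Dest, PassengerID}⁺ = {DepTime, Dest, Gate, Origin, PassengerID, PilotID} covers every attribute.
{PassengerID, PilotID} is a candidate key since {PassengerID, PilotID}⁺ = {DepTime, Dest, Gate, Origin, PassengerID, PilotID} covers every attribute.
These are minimal and exhaustive — every other superkey contains one of them.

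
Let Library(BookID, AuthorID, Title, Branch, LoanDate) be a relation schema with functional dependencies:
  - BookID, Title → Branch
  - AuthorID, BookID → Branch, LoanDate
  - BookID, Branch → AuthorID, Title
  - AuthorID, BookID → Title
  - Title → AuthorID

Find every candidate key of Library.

Attributes never on any right-hand side: {BookID} — every candidate key must contain it.
{AuthorID, BookID} is a candidate key since {AuthorID, BookID}⁺ = {AuthorID, BookID, Branch, LoanDate, Title} covers every attribute.
{BookID, Branch} is a candidate key since {BookID, Branch}⁺ = {AuthorID, BookID, Branch, LoanDate, Title} covers every attribute.
{BookID, Title} is a candidate key since {BookID, Title}⁺ = {AuthorID, BookID, Branch, LoanDate, Title} covers every attribute.
No proper subset of any of these is a key, and no other minimal superkey exists.

{AuthorID, BookID}, {BookID, Branch}, {BookID, Title}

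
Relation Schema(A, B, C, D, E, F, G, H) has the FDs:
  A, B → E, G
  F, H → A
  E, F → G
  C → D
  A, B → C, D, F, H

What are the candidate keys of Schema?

Attributes never on any right-hand side: {B} — every candidate key must contain it.
{A, B} is a candidate key since {A, B}⁺ = {A, B, C, D, E, F, G, H} covers every attribute.
{B, F, H} is a candidate key since {B, F, H}⁺ = {A, B, C, D, E, F, G, H} covers every attribute.
No proper subset of any of these is a key, and no other minimal superkey exists.

{A, B}, {B, F, H}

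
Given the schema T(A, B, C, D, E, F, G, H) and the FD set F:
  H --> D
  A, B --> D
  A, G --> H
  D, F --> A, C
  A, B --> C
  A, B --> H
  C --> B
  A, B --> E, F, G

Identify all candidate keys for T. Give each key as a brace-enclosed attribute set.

Closure of {A, B} is {A, B, C, D, E, F, G, H}, the whole schema; {A, B} is a candidate key.
Closure of {A, C} is {A, B, C, D, E, F, G, H}, the whole schema; {A, C} is a candidate key.
Closure of {D, F} is {A, B, C, D, E, F, G, H}, the whole schema; {D, F} is a candidate key.
Closure of {F, H} is {A, B, C, D, E, F, G, H}, the whole schema; {F, H} is a candidate key.
Closure of {A, F, G} is {A, B, C, D, E, F, G, H}, the whole schema; {A, F, G} is a candidate key.
These are minimal and exhaustive — every other superkey contains one of them.

{A, B}, {A, C}, {A, F, G}, {D, F}, {F, H}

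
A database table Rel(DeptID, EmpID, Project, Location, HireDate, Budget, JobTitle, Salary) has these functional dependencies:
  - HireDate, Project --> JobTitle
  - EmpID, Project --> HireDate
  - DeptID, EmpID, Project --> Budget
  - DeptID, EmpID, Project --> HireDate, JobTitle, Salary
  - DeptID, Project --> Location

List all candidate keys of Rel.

{DeptID, EmpID, Project}

Attributes never on any right-hand side: {DeptID, EmpID, Project} — every candidate key must contain all of them.
{DeptID, EmpID, Project}⁺ = {Budget, DeptID, EmpID, HireDate, JobTitle, Location, Project, Salary} — all of the relation — so {DeptID, EmpID, Project} is a candidate key.
Every other attribute set either contains this one or has a smaller closure.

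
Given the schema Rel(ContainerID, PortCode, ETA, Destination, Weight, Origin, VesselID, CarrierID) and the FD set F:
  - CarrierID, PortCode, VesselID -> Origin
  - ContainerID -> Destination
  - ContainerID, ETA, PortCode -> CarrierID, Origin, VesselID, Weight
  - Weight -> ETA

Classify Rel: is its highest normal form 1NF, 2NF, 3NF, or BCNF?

Candidate keys: {ContainerID, ETA, PortCode}, {ContainerID, PortCode, Weight}. Prime attributes: {ContainerID, ETA, PortCode, Weight}.
For CarrierID, PortCode, VesselID -> Origin we have {CarrierID, PortCode, VesselID}⁺ = {CarrierID, Origin, PortCode, VesselID}; {CarrierID, PortCode, VesselID} is not a superkey, so BCNF fails.
Because {Origin} is non-prime and the left side of CarrierID, PortCode, VesselID -> Origin is not a superkey, the relation is not in 3NF.
{ContainerID} is a proper subset of the key {ContainerID, ETA, PortCode}, and {ContainerID}⁺ contains the non-prime attribute {Destination} — a partial dependency, so 2NF is violated.

1NF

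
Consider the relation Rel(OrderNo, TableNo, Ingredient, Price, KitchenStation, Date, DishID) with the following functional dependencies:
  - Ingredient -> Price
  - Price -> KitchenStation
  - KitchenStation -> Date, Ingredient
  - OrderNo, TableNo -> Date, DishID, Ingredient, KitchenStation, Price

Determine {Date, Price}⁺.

{Date, Ingredient, KitchenStation, Price}

Start with {Date, Price}.
Price -> KitchenStation applies; add {KitchenStation} → now {Date, KitchenStation, Price}.
KitchenStation -> Date, Ingredient applies; add {Ingredient} → now {Date, Ingredient, KitchenStation, Price}.
No further FD applies.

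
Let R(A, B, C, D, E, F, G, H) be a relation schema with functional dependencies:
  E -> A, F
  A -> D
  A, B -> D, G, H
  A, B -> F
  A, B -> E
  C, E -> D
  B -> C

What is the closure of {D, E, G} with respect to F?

{A, D, E, F, G}

Start with {D, E, G}.
E -> A, F applies; add {A, F} → now {A, D, E, F, G}.
No further FD applies.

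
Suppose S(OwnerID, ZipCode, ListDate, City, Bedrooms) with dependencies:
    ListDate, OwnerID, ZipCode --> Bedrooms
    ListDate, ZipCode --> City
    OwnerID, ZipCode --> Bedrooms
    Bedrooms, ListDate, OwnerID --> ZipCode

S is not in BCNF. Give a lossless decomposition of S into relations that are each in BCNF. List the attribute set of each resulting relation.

Candidate keys of the original relation: {Bedrooms, ListDate, OwnerID}, {ListDate, OwnerID, ZipCode}.
{Bedrooms, City, ListDate, OwnerID, ZipCode}: {ListDate, ZipCode} determines {City, ListDate, ZipCode} here but is not a superkey — split on ListDate, ZipCode --> City, giving {City, ListDate, ZipCode} and {Bedrooms, ListDate, OwnerID, ZipCode}.
{City, ListDate, ZipCode}: every determinant is a superkey — BCNF.
{Bedrooms, ListDate, OwnerID, ZipCode}: {OwnerID, ZipCode} determines {Bedrooms, OwnerID, ZipCode} here but is not a superkey — split on OwnerID, ZipCode --> Bedrooms, giving {Bedrooms, OwnerID, ZipCode} and {ListDate, OwnerID, ZipCode}.
{Bedrooms, OwnerID, ZipCode}: every determinant is a superkey — BCNF.
{ListDate, OwnerID, ZipCode}: every determinant is a superkey — BCNF.

{Bedrooms, OwnerID, ZipCode}; {City, ListDate, ZipCode}; {ListDate, OwnerID, ZipCode}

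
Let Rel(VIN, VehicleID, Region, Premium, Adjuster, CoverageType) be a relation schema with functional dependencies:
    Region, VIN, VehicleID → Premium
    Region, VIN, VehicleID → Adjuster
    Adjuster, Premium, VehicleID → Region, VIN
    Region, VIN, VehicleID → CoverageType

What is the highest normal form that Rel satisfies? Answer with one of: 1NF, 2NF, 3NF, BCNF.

Candidate keys: {Adjuster, Premium, VehicleID}, {Region, VIN, VehicleID}. Prime attributes: {Adjuster, Premium, Region, VIN, VehicleID}.
The left-hand side of every FD is a superkey, so BCNF is satisfied.

BCNF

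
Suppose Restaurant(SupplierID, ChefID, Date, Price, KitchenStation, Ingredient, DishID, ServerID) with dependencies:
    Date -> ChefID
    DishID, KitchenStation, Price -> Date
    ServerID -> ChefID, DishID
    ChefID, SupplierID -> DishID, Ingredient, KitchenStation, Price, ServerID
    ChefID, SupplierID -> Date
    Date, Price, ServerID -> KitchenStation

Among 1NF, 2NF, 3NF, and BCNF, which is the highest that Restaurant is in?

Candidate keys: {ChefID, SupplierID}, {Date, SupplierID}, {DishID, KitchenStation, Price, SupplierID}, {ServerID, SupplierID}. Prime attributes: {ChefID, Date, DishID, KitchenStation, Price, ServerID, SupplierID}.
For Date -> ChefID we have {Date}⁺ = {ChefID, Date}; {Date} is not a superkey, so BCNF fails.
Its right-hand attributes {ChefID} are all prime, as are those of every other non-superkey FD — the relation is in 3NF.

3NF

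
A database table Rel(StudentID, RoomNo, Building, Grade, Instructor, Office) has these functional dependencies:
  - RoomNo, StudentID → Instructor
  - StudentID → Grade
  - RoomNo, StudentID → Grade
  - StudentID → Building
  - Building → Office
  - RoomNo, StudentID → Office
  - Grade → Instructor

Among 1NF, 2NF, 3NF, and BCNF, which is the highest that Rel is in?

1NF

Candidate key: {RoomNo, StudentID}. Prime attributes: {RoomNo, StudentID}.
StudentID → Grade breaks BCNF: {StudentID}⁺ = {Building, Grade, Instructor, Office, StudentID}, so {StudentID} is not a superkey.
StudentID → Grade determines the non-prime attribute {Grade} from a non-superkey — 3NF is violated.
{StudentID} is a proper subset of the key {RoomNo, StudentID}, and {StudentID}⁺ contains the non-prime attributes {Building, Grade, Instructor, Office} — a partial dependency, so 2NF is violated.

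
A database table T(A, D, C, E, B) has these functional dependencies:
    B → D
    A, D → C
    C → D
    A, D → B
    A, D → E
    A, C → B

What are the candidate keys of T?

{A, B}, {A, C}, {A, D}

{A} never appears on the right of any FD, so every key must include it.
Closure of {A, B} is {A, B, C, D, E}, the whole schema; {A, B} is a candidate key.
Closure of {A, C} is {A, B, C, D, E}, the whole schema; {A, C} is a candidate key.
Closure of {A, D} is {A, B, C, D, E}, the whole schema; {A, D} is a candidate key.
These are minimal and exhaustive — every other superkey contains one of them.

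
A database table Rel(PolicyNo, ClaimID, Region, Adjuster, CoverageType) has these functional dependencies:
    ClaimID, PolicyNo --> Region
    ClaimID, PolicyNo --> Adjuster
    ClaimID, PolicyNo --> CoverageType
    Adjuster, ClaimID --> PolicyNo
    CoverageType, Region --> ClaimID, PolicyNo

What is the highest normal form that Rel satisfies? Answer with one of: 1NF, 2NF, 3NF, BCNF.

Candidate keys: {Adjuster, ClaimID}, {ClaimID, PolicyNo}, {CoverageType, Region}. Prime attributes: {Adjuster, ClaimID, CoverageType, PolicyNo, Region}.
The left-hand side of every FD is a superkey, so BCNF is satisfied.

BCNF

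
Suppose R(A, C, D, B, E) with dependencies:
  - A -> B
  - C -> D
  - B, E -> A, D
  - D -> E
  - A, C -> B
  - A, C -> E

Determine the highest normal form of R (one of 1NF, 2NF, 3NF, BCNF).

Candidate keys: {A, C}, {B, C}. Prime attributes: {A, B, C}.
A -> B: {A}⁺ = {A, B}, which is not all of the attributes, so the left side is not a superkey — BCNF is violated.
C -> D determines the non-prime attribute {D} from a non-superkey — 3NF is violated.
The proper key subset {C} of {A, C} determines non-prime {D, E}, so the relation is not even in 2NF.

1NF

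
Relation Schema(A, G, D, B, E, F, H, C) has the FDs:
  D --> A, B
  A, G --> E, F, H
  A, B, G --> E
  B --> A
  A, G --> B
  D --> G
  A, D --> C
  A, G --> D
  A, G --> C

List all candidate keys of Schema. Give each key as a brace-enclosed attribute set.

{D} is a candidate key since {D}⁺ = {A, B, C, D, E, F, G, H} covers every attribute.
{A, G} is a candidate key since {A, G}⁺ = {A, B, C, D, E, F, G, H} covers every attribute.
{B, G} is a candidate key since {B, G}⁺ = {A, B, C, D, E, F, G, H} covers every attribute.
Any other superkey properly contains one of these, so there are no further candidate keys.

{A, G}, {B, G}, {D}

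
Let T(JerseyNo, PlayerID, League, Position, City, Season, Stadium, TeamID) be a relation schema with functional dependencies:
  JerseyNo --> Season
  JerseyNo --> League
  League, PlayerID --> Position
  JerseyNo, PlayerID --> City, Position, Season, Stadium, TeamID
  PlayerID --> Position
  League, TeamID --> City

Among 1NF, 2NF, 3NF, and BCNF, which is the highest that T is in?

1NF

Candidate key: {JerseyNo, PlayerID}. Prime attributes: {JerseyNo, PlayerID}.
JerseyNo --> Season breaks BCNF: {JerseyNo}⁺ = {JerseyNo, League, Season}, so {JerseyNo} is not a superkey.
Because {Season} is non-prime and the left side of JerseyNo --> Season is not a superkey, the relation is not in 3NF.
{JerseyNo} is a proper subset of the key {JerseyNo, PlayerID}, and {JerseyNo}⁺ contains the non-prime attributes {League, Season} — a partial dependency, so 2NF is violated.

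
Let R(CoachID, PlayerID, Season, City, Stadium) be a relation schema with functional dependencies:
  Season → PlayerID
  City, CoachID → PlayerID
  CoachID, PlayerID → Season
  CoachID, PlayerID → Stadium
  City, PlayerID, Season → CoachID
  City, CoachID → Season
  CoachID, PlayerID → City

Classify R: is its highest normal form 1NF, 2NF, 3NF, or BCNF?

3NF

Candidate keys: {City, CoachID}, {City, Season}, {CoachID, PlayerID}, {CoachID, Season}. Prime attributes: {City, CoachID, PlayerID, Season}.
For Season → PlayerID we have {Season}⁺ = {PlayerID, Season}; {Season} is not a superkey, so BCNF fails.
But every attribute on its right side ({PlayerID}) is prime, and the same holds for every other non-superkey FD, so 3NF still holds.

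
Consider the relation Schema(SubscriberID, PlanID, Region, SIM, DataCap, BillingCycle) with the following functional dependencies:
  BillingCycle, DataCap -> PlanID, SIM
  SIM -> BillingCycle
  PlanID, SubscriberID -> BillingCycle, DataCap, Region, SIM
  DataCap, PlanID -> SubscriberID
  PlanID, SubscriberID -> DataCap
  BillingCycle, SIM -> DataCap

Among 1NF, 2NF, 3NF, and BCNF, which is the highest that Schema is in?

BCNF

Candidate keys: {BillingCycle, DataCap}, {DataCap, PlanID}, {PlanID, SubscriberID}, {SIM}. Prime attributes: {BillingCycle, DataCap, PlanID, SIM, SubscriberID}.
Each dependency's left side is a superkey — BCNF holds.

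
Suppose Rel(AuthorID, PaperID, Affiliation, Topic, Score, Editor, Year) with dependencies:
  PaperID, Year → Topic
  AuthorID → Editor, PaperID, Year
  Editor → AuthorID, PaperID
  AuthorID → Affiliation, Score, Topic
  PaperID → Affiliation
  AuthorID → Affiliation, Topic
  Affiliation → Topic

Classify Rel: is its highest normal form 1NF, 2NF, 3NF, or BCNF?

Candidate keys: {AuthorID}, {Editor}. Prime attributes: {AuthorID, Editor}.
For PaperID, Year → Topic we have {PaperID, Year}⁺ = {Affiliation, PaperID, Topic, Year}; {PaperID, Year} is not a superkey, so BCNF fails.
PaperID, Year → Topic determines the non-prime attribute {Topic} from a non-superkey — 3NF is violated.
With only single-attribute keys there can be no partial dependency, so 2NF holds.

2NF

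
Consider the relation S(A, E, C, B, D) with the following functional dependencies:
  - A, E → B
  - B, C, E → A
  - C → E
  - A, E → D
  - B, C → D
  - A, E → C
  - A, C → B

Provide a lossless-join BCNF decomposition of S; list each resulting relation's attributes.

{A, B, C, D}; {C, E}

Candidate keys of the original relation: {A, C}, {A, E}, {B, C}.
{A, B, C, D, E}: {C} determines {C, E} here but is not a superkey — split on C → E, giving {C, E} and {A, B, C, D}.
{C, E}: every determinant is a superkey — BCNF.
{A, B, C, D}: every determinant is a superkey — BCNF.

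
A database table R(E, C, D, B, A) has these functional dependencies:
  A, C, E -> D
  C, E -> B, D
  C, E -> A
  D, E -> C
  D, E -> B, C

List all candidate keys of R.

No FD produces {E}, so it must be in every candidate key.
{C, E}⁺ = {A, B, C, D, E} — all of the relation — so {C, E} is a candidate key.
{D, E}⁺ = {A, B, C, D, E} — all of the relation — so {D, E} is a candidate key.
These are minimal and exhaustive — every other superkey contains one of them.

{C, E}, {D, E}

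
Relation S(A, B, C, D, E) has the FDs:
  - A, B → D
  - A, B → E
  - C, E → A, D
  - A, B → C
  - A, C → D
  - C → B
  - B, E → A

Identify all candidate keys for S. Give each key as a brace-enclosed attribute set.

{A, B}, {A, C}, {B, E}, {C, E}

{A, B}⁺ = {A, B, C, D, E} — all of the relation — so {A, B} is a candidate key.
{A, C}⁺ = {A, B, C, D, E} — all of the relation — so {A, C} is a candidate key.
{B, E}⁺ = {A, B, C, D, E} — all of the relation — so {B, E} is a candidate key.
{C, E}⁺ = {A, B, C, D, E} — all of the relation — so {C, E} is a candidate key.
Any other superkey properly contains one of these, so there are no further candidate keys.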